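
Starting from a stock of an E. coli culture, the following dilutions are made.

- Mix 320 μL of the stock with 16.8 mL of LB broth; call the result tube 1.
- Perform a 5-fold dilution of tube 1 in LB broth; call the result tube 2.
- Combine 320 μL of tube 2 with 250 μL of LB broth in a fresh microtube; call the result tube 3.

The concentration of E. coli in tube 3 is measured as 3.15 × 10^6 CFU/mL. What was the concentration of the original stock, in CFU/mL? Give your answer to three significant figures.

Step 1: 320 μL + 16.8 mL = 17120 μL total → factor 17120/320 = 53.5
Step 2: 5-fold → factor 5
Step 3: 320 μL + 250 μL = 570 μL total → factor 570/320 = 1.7812
Overall dilution factor = 53.5 × 5 × 1.7812 = 476.48
Stock = 3.15 × 10^6 CFU/mL × 476.48 = 1.50 × 10^9 CFU/mL

1.50 × 10^9 CFU/mL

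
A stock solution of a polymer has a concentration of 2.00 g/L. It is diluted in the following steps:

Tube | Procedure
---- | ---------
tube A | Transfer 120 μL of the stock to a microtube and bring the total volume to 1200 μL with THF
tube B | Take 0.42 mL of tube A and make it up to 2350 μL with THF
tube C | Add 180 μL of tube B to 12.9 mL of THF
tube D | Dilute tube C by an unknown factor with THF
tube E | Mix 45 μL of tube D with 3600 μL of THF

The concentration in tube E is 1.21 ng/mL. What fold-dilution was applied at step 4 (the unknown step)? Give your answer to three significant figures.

Step 1: 120 μL brought to 1200 μL → factor 1200/120 = 10
Step 2: 0.42 mL brought to 2350 μL → factor 2.35/0.42 = 5.5952
Step 3: 180 μL + 12.9 mL = 13080 μL total → factor 13080/180 = 72.667
Step 4: unknown factor x
Step 5: 45 μL + 3600 μL = 3645 μL total → factor 3645/45 = 81
Product of known-step factors = 3.2934 × 10^5
Overall factor = 2.00 g/L / (1.21 ng/mL) = 1.6529 × 10^6
x = 1.6529 × 10^6 / 3.2934 × 10^5 = 5.02

5.02-fold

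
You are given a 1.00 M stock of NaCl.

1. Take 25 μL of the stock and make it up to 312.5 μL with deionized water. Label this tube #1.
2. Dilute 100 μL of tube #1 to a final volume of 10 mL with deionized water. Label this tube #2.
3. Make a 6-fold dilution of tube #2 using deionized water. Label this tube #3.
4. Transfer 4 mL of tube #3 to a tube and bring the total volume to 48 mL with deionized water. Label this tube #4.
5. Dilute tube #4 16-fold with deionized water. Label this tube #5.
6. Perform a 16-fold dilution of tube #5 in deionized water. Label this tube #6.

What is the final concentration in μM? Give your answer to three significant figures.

0.0434 μM

Step 1: 25 μL brought to 312.5 μL → factor 312.5/25 = 12.5
Step 2: 100 μL brought to 10 mL → factor 10000/100 = 100
Step 3: 6-fold → factor 6
Step 4: 4 mL brought to 48 mL → factor 48/4 = 12
Step 5: 16-fold → factor 16
Step 6: 16-fold → factor 16
Overall dilution factor = 12.5 × 100 × 6 × 12 × 16 × 16 = 2.304 × 10^7
Final = 1.00 M / 2.304 × 10^7 = 4.340 × 10^-8 M = 0.0434 μM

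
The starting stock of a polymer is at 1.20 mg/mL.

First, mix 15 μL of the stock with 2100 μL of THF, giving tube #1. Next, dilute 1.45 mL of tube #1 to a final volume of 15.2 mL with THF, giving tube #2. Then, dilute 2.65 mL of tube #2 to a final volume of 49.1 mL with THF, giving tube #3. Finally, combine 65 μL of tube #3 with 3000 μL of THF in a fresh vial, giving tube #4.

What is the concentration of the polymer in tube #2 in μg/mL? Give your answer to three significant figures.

0.812 μg/mL

Step 1: 15 μL + 2100 μL = 2115 μL total → factor 2115/15 = 141
Step 2: 1.45 mL brought to 15.2 mL → factor 15.2/1.45 = 10.483
Dilution factor through tube #2 = 141 × 10.483 = 1478.1
[tube #2] = 1.20 mg/mL / 1478.1 = 0.0008119 mg/mL = 0.812 μg/mL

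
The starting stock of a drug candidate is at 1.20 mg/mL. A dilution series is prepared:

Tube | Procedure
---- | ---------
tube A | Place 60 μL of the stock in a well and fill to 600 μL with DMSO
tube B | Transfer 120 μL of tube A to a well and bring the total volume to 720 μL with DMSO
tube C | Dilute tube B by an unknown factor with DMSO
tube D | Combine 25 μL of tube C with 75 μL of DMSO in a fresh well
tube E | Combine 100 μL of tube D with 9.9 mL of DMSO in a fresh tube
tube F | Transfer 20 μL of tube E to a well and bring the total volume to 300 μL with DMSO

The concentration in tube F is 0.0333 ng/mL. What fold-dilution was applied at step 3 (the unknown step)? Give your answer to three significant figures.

100-fold

Step 1: 60 μL brought to 600 μL → factor 600/60 = 10
Step 2: 120 μL brought to 720 μL → factor 720/120 = 6
Step 3: unknown factor x
Step 4: 25 μL + 75 μL = 100 μL total → factor 100/25 = 4
Step 5: 100 μL + 9.9 mL = 10000 μL total → factor 10000/100 = 100
Step 6: 20 μL brought to 300 μL → factor 300/20 = 15
Product of known-step factors = 3.6 × 10^5
Overall factor = 1.20 mg/mL / (0.0333 ng/mL) = 3.6036 × 10^7
x = 3.6036 × 10^7 / 3.6 × 10^5 = 100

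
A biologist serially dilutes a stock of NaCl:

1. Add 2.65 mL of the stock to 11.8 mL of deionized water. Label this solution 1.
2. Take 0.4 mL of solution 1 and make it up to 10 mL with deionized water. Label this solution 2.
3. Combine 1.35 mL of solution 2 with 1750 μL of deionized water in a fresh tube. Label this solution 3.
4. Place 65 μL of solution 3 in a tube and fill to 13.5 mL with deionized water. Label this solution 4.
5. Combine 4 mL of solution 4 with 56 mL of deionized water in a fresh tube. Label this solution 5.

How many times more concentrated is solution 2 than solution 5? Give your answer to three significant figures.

7.15 × 10^3

Step 1: 2.65 mL + 11.8 mL = 14.45 mL total → factor 14.45/2.65 = 5.4528
Step 2: 0.4 mL brought to 10 mL → factor 10/0.4 = 25
Step 3: 1.35 mL + 1750 μL = 3.1 mL total → factor 3.1/1.35 = 2.2963
Step 4: 65 μL brought to 13.5 mL → factor 13500/65 = 207.69
Step 5: 4 mL + 56 mL = 60 mL total → factor 60/4 = 15
Dilution factor to solution 2 = 136.32; to solution 5 = 9.7522 × 10^5
[solution 2]/[solution 5] = (factor to solution 5)/(factor to solution 2) = 9.7522 × 10^5/136.32 = 7.15 × 10^3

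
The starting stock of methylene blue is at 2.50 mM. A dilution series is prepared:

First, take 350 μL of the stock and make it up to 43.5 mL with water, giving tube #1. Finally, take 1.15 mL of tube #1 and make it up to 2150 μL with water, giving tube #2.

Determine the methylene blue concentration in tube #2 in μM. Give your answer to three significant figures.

10.8 μM

Step 1: 350 μL brought to 43.5 mL → factor 43500/350 = 124.29
Step 2: 1.15 mL brought to 2150 μL → factor 2.15/1.15 = 1.8696
Overall dilution factor = 124.29 × 1.8696 = 232.36
Final = 2.50 mM / 232.36 = 0.01076 mM = 10.8 μM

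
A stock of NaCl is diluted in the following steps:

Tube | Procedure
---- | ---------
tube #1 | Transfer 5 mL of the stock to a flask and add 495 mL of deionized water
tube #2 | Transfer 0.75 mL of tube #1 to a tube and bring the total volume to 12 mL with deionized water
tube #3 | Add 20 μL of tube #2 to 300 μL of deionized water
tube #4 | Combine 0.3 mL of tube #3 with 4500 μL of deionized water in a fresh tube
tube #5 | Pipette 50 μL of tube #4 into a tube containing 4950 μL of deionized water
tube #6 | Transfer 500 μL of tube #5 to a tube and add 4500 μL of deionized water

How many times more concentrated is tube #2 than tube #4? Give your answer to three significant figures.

Step 1: 5 mL + 495 mL = 500 mL total → factor 500/5 = 100
Step 2: 0.75 mL brought to 12 mL → factor 12/0.75 = 16
Step 3: 20 μL + 300 μL = 320 μL total → factor 320/20 = 16
Step 4: 0.3 mL + 4500 μL = 4.8 mL total → factor 4.8/0.3 = 16
Dilution factor to tube #2 = 1600; to tube #4 = 4.096 × 10^5
[tube #2]/[tube #4] = (factor to tube #4)/(factor to tube #2) = 4.096 × 10^5/1600 = 256

256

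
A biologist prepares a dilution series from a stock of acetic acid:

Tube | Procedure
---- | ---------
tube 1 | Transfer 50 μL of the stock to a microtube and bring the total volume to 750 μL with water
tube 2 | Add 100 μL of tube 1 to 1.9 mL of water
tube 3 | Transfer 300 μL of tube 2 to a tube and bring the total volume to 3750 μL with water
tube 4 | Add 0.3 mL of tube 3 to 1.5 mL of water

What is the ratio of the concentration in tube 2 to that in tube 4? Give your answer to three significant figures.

75.0

Step 1: 50 μL brought to 750 μL → factor 750/50 = 15
Step 2: 100 μL + 1.9 mL = 2000 μL total → factor 2000/100 = 20
Step 3: 300 μL brought to 3750 μL → factor 3750/300 = 12.5
Step 4: 0.3 mL + 1.5 mL = 1.8 mL total → factor 1.8/0.3 = 6
Dilution factor to tube 2 = 300; to tube 4 = 22500
[tube 2]/[tube 4] = (factor to tube 4)/(factor to tube 2) = 22500/300 = 75.0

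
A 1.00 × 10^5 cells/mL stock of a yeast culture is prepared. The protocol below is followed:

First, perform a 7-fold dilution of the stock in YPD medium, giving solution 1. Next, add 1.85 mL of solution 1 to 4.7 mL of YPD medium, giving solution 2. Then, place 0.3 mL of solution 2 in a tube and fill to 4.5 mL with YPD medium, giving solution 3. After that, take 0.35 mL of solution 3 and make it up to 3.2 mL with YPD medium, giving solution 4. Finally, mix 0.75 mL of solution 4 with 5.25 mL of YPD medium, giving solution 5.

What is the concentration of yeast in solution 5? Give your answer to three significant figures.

Step 1: 7-fold → factor 7
Step 2: 1.85 mL + 4.7 mL = 6.55 mL total → factor 6.55/1.85 = 3.5405
Step 3: 0.3 mL brought to 4.5 mL → factor 4.5/0.3 = 15
Step 4: 0.35 mL brought to 3.2 mL → factor 3.2/0.35 = 9.1429
Step 5: 0.75 mL + 5.25 mL = 6 mL total → factor 6/0.75 = 8
Overall dilution factor = 7 × 3.5405 × 15 × 9.1429 × 8 = 27191
Final = 1.00 × 10^5 cells/mL / 27191 = 3.68 cells/mL

3.68 cells/mL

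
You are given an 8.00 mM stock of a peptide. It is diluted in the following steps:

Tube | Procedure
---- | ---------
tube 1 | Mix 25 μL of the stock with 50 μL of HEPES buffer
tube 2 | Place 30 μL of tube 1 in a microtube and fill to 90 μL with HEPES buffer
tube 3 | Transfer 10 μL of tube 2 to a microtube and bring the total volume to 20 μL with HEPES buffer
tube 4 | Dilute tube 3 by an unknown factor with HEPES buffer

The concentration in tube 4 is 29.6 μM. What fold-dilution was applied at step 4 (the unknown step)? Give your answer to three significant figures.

Step 1: 25 μL + 50 μL = 75 μL total → factor 75/25 = 3
Step 2: 30 μL brought to 90 μL → factor 90/30 = 3
Step 3: 10 μL brought to 20 μL → factor 20/10 = 2
Step 4: unknown factor x
Product of known-step factors = 18
Overall factor = 8.00 mM / (29.6 μM) = 270.27
x = 270.27 / 18 = 15.0

15.0-fold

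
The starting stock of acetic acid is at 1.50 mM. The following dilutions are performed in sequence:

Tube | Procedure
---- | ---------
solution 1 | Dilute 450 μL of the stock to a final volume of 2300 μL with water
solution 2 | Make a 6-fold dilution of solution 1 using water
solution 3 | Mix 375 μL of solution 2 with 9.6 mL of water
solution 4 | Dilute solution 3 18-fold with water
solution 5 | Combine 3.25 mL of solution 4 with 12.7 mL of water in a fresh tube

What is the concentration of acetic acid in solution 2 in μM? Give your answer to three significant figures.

48.9 μM

Step 1: 450 μL brought to 2300 μL → factor 2300/450 = 5.1111
Step 2: 6-fold → factor 6
Dilution factor through solution 2 = 5.1111 × 6 = 30.667
[solution 2] = 1.50 mM / 30.667 = 0.04891 mM = 48.9 μM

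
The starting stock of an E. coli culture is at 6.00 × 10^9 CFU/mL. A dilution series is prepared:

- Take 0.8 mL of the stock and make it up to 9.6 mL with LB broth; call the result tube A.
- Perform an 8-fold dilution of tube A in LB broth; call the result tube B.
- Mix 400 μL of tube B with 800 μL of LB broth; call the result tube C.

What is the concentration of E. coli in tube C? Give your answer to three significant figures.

Step 1: 0.8 mL brought to 9.6 mL → factor 9.6/0.8 = 12
Step 2: 8-fold → factor 8
Step 3: 400 μL + 800 μL = 1200 μL total → factor 1200/400 = 3
Overall dilution factor = 12 × 8 × 3 = 288
Final = 6.00 × 10^9 CFU/mL / 288 = 2.08 × 10^7 CFU/mL

2.08 × 10^7 CFU/mL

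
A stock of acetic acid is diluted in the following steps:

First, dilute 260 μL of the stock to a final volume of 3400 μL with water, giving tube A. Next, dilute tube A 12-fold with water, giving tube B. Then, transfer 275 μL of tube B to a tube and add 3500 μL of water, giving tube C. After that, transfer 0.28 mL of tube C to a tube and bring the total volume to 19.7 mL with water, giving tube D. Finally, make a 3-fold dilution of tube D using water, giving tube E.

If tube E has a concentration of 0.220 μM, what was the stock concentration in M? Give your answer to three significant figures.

Step 1: 260 μL brought to 3400 μL → factor 3400/260 = 13.077
Step 2: 12-fold → factor 12
Step 3: 275 μL + 3500 μL = 3775 μL total → factor 3775/275 = 13.727
Step 4: 0.28 mL brought to 19.7 mL → factor 19.7/0.28 = 70.357
Step 5: 3-fold → factor 3
Overall dilution factor = 13.077 × 12 × 13.727 × 70.357 × 3 = 4.5467 × 10^5
Stock = 0.220 μM × 4.5467 × 10^5 = 1.000 × 10^5 μM = 0.100 M

0.100 M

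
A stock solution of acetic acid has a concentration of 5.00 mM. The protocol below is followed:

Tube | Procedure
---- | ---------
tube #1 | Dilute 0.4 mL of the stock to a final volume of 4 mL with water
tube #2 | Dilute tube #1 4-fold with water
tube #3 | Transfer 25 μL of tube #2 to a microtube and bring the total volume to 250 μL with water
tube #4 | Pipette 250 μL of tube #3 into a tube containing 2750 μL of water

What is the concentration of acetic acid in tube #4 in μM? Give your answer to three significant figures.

1.04 μM

Step 1: 0.4 mL brought to 4 mL → factor 4/0.4 = 10
Step 2: 4-fold → factor 4
Step 3: 25 μL brought to 250 μL → factor 250/25 = 10
Step 4: 250 μL + 2750 μL = 3000 μL total → factor 3000/250 = 12
Overall dilution factor = 10 × 4 × 10 × 12 = 4800
Final = 5.00 mM / 4800 = 0.001042 mM = 1.04 μM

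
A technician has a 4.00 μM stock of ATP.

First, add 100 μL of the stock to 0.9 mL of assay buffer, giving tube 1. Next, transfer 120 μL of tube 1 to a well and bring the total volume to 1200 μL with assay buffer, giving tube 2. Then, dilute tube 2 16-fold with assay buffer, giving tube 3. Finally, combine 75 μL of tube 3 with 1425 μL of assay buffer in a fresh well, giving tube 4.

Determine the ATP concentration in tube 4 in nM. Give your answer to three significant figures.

0.125 nM

Step 1: 100 μL + 0.9 mL = 1000 μL total → factor 1000/100 = 10
Step 2: 120 μL brought to 1200 μL → factor 1200/120 = 10
Step 3: 16-fold → factor 16
Step 4: 75 μL + 1425 μL = 1500 μL total → factor 1500/75 = 20
Overall dilution factor = 10 × 10 × 16 × 20 = 32000
Final = 4.00 μM / 32000 = 0.0001250 μM = 0.125 nM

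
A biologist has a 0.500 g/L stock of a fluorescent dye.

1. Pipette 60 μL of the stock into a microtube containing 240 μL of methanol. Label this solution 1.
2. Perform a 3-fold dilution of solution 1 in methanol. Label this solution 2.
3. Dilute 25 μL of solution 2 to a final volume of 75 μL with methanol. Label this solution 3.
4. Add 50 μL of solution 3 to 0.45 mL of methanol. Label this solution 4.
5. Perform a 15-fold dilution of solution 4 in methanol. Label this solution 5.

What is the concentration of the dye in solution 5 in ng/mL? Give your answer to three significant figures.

74.1 ng/mL

Step 1: 60 μL + 240 μL = 300 μL total → factor 300/60 = 5
Step 2: 3-fold → factor 3
Step 3: 25 μL brought to 75 μL → factor 75/25 = 3
Step 4: 50 μL + 0.45 mL = 500 μL total → factor 500/50 = 10
Step 5: 15-fold → factor 15
Overall dilution factor = 5 × 3 × 3 × 10 × 15 = 6750
Final = 0.500 g/L / 6750 = 7.407 × 10^-5 g/L = 74.1 ng/mL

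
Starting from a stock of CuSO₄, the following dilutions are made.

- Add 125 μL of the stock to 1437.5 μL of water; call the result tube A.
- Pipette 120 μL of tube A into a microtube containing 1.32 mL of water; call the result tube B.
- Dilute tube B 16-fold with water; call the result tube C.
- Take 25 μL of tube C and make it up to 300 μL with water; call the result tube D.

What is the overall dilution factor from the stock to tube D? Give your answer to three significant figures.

Step 1: 125 μL + 1437.5 μL = 1562.5 μL total → factor 1562.5/125 = 12.5
Step 2: 120 μL + 1.32 mL = 1440 μL total → factor 1440/120 = 12
Step 3: 16-fold → factor 16
Step 4: 25 μL brought to 300 μL → factor 300/25 = 12
Overall dilution factor = 12.5 × 12 × 16 × 12 = 28800

2.88 × 10^4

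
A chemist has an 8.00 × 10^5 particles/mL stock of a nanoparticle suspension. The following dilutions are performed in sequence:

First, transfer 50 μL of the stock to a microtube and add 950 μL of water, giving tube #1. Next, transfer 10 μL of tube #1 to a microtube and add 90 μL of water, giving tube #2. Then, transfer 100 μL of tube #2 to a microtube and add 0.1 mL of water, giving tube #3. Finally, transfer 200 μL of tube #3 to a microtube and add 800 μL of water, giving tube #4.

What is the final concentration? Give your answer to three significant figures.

400 particles/mL

Step 1: 50 μL + 950 μL = 1000 μL total → factor 1000/50 = 20
Step 2: 10 μL + 90 μL = 100 μL total → factor 100/10 = 10
Step 3: 100 μL + 0.1 mL = 200 μL total → factor 200/100 = 2
Step 4: 200 μL + 800 μL = 1000 μL total → factor 1000/200 = 5
Overall dilution factor = 20 × 10 × 2 × 5 = 2000
Final = 8.00 × 10^5 particles/mL / 2000 = 400 particles/mL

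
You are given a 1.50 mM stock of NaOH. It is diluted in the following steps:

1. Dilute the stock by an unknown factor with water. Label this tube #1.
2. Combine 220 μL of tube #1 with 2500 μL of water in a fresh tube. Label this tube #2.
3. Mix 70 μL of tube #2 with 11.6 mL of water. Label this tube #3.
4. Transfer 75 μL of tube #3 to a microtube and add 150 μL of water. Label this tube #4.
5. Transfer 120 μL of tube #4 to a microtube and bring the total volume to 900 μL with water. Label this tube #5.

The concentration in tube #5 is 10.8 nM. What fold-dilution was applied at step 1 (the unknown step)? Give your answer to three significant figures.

Step 1: unknown factor x
Step 2: 220 μL + 2500 μL = 2720 μL total → factor 2720/220 = 12.364
Step 3: 70 μL + 11.6 mL = 11670 μL total → factor 11670/70 = 166.71
Step 4: 75 μL + 150 μL = 225 μL total → factor 225/75 = 3
Step 5: 120 μL brought to 900 μL → factor 900/120 = 7.5
Product of known-step factors = 46377
Overall factor = 1.50 mM / (10.8 nM) = 1.3889 × 10^5
x = 1.3889 × 10^5 / 46377 = 2.99

2.99-fold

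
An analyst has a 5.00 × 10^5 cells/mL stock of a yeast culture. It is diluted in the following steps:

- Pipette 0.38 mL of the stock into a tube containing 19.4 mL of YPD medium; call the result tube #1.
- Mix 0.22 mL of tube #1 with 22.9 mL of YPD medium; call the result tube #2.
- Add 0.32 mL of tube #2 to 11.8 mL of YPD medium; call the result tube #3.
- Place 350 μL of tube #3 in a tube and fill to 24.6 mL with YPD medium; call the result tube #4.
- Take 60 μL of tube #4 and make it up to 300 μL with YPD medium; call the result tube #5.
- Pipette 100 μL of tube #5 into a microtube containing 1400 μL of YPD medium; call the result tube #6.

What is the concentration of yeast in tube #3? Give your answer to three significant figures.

2.41 cells/mL

Step 1: 0.38 mL + 19.4 mL = 19.78 mL total → factor 19.78/0.38 = 52.053
Step 2: 0.22 mL + 22.9 mL = 23.12 mL total → factor 23.12/0.22 = 105.09
Step 3: 0.32 mL + 11.8 mL = 12.12 mL total → factor 12.12/0.32 = 37.875
Dilution factor through tube #3 = 52.053 × 105.09 × 37.875 = 2.0719 × 10^5
[tube #3] = 5.00 × 10^5 cells/mL / 2.0719 × 10^5 = 2.41 cells/mL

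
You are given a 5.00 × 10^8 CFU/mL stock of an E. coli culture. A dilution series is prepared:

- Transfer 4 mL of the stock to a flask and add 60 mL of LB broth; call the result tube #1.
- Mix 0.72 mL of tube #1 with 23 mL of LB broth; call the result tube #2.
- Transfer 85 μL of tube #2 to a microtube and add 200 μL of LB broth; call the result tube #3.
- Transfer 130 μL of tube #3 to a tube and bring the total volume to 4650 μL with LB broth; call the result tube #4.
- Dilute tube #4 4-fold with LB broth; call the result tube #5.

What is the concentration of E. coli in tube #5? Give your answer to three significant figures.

Step 1: 4 mL + 60 mL = 64 mL total → factor 64/4 = 16
Step 2: 0.72 mL + 23 mL = 23.72 mL total → factor 23.72/0.72 = 32.944
Step 3: 85 μL + 200 μL = 285 μL total → factor 285/85 = 3.3529
Step 4: 130 μL brought to 4650 μL → factor 4650/130 = 35.769
Step 5: 4-fold → factor 4
Overall dilution factor = 16 × 32.944 × 3.3529 × 35.769 × 4 = 2.5287 × 10^5
Final = 5.00 × 10^8 CFU/mL / 2.5287 × 10^5 = 1.98 × 10^3 CFU/mL

1.98 × 10^3 CFU/mL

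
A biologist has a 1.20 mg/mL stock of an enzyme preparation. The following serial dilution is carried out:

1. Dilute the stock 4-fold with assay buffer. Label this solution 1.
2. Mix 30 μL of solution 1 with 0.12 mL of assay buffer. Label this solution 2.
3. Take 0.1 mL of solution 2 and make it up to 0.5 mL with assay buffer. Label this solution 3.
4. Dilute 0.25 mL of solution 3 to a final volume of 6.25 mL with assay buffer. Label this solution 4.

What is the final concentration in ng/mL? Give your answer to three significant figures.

Step 1: 4-fold → factor 4
Step 2: 30 μL + 0.12 mL = 150 μL total → factor 150/30 = 5
Step 3: 0.1 mL brought to 0.5 mL → factor 0.5/0.1 = 5
Step 4: 0.25 mL brought to 6.25 mL → factor 6.25/0.25 = 25
Overall dilution factor = 4 × 5 × 5 × 25 = 2500
Final = 1.20 mg/mL / 2500 = 0.0004800 mg/mL = 480 ng/mL

480 ng/mL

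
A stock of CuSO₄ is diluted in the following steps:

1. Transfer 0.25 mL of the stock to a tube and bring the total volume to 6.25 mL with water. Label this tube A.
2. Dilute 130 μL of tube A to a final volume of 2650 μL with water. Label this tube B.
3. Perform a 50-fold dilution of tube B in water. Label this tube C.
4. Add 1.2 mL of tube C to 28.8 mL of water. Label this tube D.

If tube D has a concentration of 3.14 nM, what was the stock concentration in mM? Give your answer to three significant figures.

2.00 mM

Step 1: 0.25 mL brought to 6.25 mL → factor 6.25/0.25 = 25
Step 2: 130 μL brought to 2650 μL → factor 2650/130 = 20.385
Step 3: 50-fold → factor 50
Step 4: 1.2 mL + 28.8 mL = 30 mL total → factor 30/1.2 = 25
Overall dilution factor = 25 × 20.385 × 50 × 25 = 6.3702 × 10^5
Stock = 3.14 nM × 6.3702 × 10^5 = 2.000 × 10^6 nM = 2.00 mM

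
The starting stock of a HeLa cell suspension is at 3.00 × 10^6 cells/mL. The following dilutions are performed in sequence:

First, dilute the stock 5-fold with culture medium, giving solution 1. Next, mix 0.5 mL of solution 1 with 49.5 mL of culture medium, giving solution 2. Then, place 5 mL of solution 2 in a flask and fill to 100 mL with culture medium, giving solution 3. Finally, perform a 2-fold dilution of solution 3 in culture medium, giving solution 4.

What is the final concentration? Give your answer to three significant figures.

Step 1: 5-fold → factor 5
Step 2: 0.5 mL + 49.5 mL = 50 mL total → factor 50/0.5 = 100
Step 3: 5 mL brought to 100 mL → factor 100/5 = 20
Step 4: 2-fold → factor 2
Overall dilution factor = 5 × 100 × 20 × 2 = 20000
Final = 3.00 × 10^6 cells/mL / 20000 = 150 cells/mL

150 cells/mL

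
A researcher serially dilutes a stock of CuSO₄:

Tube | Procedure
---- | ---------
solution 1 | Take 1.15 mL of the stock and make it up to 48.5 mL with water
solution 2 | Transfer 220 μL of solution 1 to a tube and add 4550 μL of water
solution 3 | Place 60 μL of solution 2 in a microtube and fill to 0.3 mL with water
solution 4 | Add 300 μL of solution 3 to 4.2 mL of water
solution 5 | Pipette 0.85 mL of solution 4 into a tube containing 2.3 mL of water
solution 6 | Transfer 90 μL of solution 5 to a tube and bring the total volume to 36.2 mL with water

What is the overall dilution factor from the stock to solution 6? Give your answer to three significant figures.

1.02 × 10^8

Step 1: 1.15 mL brought to 48.5 mL → factor 48.5/1.15 = 42.174
Step 2: 220 μL + 4550 μL = 4770 μL total → factor 4770/220 = 21.682
Step 3: 60 μL brought to 0.3 mL → factor 300/60 = 5
Step 4: 300 μL + 4.2 mL = 4500 μL total → factor 4500/300 = 15
Step 5: 0.85 mL + 2.3 mL = 3.15 mL total → factor 3.15/0.85 = 3.7059
Step 6: 90 μL brought to 36.2 mL → factor 36200/90 = 402.22
Overall dilution factor = 42.174 × 21.682 × 5 × 15 × 3.7059 × 402.22 = 1.0223 × 10^8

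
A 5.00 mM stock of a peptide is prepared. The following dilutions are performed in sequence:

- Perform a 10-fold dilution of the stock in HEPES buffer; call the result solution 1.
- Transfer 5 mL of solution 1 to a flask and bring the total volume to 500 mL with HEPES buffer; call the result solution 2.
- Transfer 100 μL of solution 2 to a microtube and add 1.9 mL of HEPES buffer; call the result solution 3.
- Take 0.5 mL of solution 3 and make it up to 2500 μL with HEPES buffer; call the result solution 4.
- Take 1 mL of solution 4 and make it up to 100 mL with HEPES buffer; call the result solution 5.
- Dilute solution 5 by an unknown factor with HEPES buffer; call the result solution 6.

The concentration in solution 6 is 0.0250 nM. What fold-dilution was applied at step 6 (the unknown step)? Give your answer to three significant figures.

Step 1: 10-fold → factor 10
Step 2: 5 mL brought to 500 mL → factor 500/5 = 100
Step 3: 100 μL + 1.9 mL = 2000 μL total → factor 2000/100 = 20
Step 4: 0.5 mL brought to 2500 μL → factor 2.5/0.5 = 5
Step 5: 1 mL brought to 100 mL → factor 100/1 = 100
Step 6: unknown factor x
Product of known-step factors = 1 × 10^7
Overall factor = 5.00 mM / (0.0250 nM) = 2 × 10^8
x = 2 × 10^8 / 1 × 10^7 = 20.0

20.0-fold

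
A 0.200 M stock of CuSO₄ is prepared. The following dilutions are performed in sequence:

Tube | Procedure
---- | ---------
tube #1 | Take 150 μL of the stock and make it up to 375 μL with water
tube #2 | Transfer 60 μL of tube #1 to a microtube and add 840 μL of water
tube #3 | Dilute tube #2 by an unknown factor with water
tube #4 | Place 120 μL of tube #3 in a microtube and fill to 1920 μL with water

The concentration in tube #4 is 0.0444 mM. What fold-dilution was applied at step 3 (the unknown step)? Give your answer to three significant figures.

Step 1: 150 μL brought to 375 μL → factor 375/150 = 2.5
Step 2: 60 μL + 840 μL = 900 μL total → factor 900/60 = 15
Step 3: unknown factor x
Step 4: 120 μL brought to 1920 μL → factor 1920/120 = 16
Product of known-step factors = 600
Overall factor = 0.200 M / (0.0444 mM) = 4504.5
x = 4504.5 / 600 = 7.51

7.51-fold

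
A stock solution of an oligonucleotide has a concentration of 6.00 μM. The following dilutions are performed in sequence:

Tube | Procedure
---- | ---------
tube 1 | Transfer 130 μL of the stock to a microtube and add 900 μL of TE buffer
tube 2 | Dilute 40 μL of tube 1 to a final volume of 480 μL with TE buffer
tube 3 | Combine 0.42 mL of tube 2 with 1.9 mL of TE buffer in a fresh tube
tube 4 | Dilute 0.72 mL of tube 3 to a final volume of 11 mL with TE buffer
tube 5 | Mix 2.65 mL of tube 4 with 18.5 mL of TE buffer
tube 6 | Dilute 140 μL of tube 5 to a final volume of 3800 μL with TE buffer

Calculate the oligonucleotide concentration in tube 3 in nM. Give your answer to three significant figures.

11.4 nM

Step 1: 130 μL + 900 μL = 1030 μL total → factor 1030/130 = 7.9231
Step 2: 40 μL brought to 480 μL → factor 480/40 = 12
Step 3: 0.42 mL + 1.9 mL = 2.32 mL total → factor 2.32/0.42 = 5.5238
Dilution factor through tube 3 = 7.9231 × 12 × 5.5238 = 525.19
[tube 3] = 6.00 μM / 525.19 = 0.01142 μM = 11.4 nM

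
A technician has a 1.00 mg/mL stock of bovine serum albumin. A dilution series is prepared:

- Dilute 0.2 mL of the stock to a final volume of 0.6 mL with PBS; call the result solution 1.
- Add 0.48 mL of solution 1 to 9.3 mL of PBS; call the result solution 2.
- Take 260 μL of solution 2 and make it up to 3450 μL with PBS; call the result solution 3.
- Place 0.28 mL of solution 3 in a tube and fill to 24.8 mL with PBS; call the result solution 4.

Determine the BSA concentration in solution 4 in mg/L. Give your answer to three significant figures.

0.0139 mg/L

Step 1: 0.2 mL brought to 0.6 mL → factor 0.6/0.2 = 3
Step 2: 0.48 mL + 9.3 mL = 9.78 mL total → factor 9.78/0.48 = 20.375
Step 3: 260 μL brought to 3450 μL → factor 3450/260 = 13.269
Step 4: 0.28 mL brought to 24.8 mL → factor 24.8/0.28 = 88.571
Overall dilution factor = 3 × 20.375 × 13.269 × 88.571 = 71839
Final = 1.00 mg/mL / 71839 = 1.392 × 10^-5 mg/mL = 0.0139 mg/L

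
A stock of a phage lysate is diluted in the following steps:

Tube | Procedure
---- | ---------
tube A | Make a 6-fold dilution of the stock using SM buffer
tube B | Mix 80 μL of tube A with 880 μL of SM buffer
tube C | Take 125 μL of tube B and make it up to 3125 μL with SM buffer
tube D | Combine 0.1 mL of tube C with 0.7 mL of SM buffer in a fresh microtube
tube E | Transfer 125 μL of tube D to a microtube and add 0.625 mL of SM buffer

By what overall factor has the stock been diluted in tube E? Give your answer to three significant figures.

8.64 × 10^4

Step 1: 6-fold → factor 6
Step 2: 80 μL + 880 μL = 960 μL total → factor 960/80 = 12
Step 3: 125 μL brought to 3125 μL → factor 3125/125 = 25
Step 4: 0.1 mL + 0.7 mL = 0.8 mL total → factor 0.8/0.1 = 8
Step 5: 125 μL + 0.625 mL = 750 μL total → factor 750/125 = 6
Overall dilution factor = 6 × 12 × 25 × 8 × 6 = 86400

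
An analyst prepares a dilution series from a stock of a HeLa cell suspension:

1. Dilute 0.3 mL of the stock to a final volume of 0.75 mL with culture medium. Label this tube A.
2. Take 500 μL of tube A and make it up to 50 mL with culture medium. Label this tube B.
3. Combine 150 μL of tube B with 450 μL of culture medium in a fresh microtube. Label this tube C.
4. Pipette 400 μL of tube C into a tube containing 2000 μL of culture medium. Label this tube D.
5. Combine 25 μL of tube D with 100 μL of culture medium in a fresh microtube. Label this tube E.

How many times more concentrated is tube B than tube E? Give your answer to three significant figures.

120

Step 1: 0.3 mL brought to 0.75 mL → factor 0.75/0.3 = 2.5
Step 2: 500 μL brought to 50 mL → factor 50000/500 = 100
Step 3: 150 μL + 450 μL = 600 μL total → factor 600/150 = 4
Step 4: 400 μL + 2000 μL = 2400 μL total → factor 2400/400 = 6
Step 5: 25 μL + 100 μL = 125 μL total → factor 125/25 = 5
Dilution factor to tube B = 250; to tube E = 30000
[tube B]/[tube E] = (factor to tube E)/(factor to tube B) = 30000/250 = 120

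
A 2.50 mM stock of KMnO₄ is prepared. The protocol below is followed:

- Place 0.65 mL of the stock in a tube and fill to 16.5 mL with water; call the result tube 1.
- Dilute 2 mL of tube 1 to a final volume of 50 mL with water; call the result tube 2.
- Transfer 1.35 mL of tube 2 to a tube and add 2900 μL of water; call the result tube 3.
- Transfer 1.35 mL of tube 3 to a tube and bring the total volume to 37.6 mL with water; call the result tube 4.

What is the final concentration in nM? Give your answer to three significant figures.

44.9 nM

Step 1: 0.65 mL brought to 16.5 mL → factor 16.5/0.65 = 25.385
Step 2: 2 mL brought to 50 mL → factor 50/2 = 25
Step 3: 1.35 mL + 2900 μL = 4.25 mL total → factor 4.25/1.35 = 3.1481
Step 4: 1.35 mL brought to 37.6 mL → factor 37.6/1.35 = 27.852
Overall dilution factor = 25.385 × 25 × 3.1481 × 27.852 = 55644
Final = 2.50 mM / 55644 = 4.493 × 10^-5 mM = 44.9 nM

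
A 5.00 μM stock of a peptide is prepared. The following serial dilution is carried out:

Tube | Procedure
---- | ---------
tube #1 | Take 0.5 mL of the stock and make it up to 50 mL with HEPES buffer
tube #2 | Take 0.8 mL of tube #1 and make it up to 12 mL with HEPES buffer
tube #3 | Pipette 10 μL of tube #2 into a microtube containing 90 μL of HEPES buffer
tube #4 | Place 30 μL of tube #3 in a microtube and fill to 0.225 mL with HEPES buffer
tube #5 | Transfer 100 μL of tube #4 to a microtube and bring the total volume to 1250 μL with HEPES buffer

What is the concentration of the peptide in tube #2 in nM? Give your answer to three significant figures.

3.33 nM

Step 1: 0.5 mL brought to 50 mL → factor 50/0.5 = 100
Step 2: 0.8 mL brought to 12 mL → factor 12/0.8 = 15
Dilution factor through tube #2 = 100 × 15 = 1500
[tube #2] = 5.00 μM / 1500 = 0.003333 μM = 3.33 nM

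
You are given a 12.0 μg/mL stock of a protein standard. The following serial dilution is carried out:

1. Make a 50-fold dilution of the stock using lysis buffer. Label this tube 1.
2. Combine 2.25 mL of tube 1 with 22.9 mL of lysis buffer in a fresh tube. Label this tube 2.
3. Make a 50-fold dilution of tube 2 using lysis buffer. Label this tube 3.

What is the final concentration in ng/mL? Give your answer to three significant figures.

Step 1: 50-fold → factor 50
Step 2: 2.25 mL + 22.9 mL = 25.15 mL total → factor 25.15/2.25 = 11.178
Step 3: 50-fold → factor 50
Overall dilution factor = 50 × 11.178 × 50 = 27944
Final = 12.0 μg/mL / 27944 = 0.0004294 μg/mL = 0.429 ng/mL

0.429 ng/mL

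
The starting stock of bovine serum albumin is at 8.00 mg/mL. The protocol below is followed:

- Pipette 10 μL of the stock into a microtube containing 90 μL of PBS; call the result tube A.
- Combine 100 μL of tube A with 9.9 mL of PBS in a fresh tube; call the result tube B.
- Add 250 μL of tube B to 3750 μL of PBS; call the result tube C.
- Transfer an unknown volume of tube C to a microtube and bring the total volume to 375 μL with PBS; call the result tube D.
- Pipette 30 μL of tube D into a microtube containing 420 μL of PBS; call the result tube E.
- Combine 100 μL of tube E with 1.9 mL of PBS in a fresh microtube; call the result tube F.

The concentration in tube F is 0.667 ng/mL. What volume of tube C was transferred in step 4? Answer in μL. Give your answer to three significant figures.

Step 1: 10 μL + 90 μL = 100 μL total → factor 100/10 = 10
Step 2: 100 μL + 9.9 mL = 10000 μL total → factor 10000/100 = 100
Step 3: 250 μL + 3750 μL = 4000 μL total → factor 4000/250 = 16
Step 4: v brought to 375 μL → factor = 375 μL/v
Step 5: 30 μL + 420 μL = 450 μL total → factor 450/30 = 15
Step 6: 100 μL + 1.9 mL = 2000 μL total → factor 2000/100 = 20
Product of known-step factors = 4.8 × 10^6
Overall factor = 8.00 mg/mL / (0.667 ng/mL) = 1.1994 × 10^7
Step-4 factor = 1.1994 × 10^7 / 4.8 × 10^6 = 2.4988
v = 375 μL / 2.4988 = 150 μL

150 μL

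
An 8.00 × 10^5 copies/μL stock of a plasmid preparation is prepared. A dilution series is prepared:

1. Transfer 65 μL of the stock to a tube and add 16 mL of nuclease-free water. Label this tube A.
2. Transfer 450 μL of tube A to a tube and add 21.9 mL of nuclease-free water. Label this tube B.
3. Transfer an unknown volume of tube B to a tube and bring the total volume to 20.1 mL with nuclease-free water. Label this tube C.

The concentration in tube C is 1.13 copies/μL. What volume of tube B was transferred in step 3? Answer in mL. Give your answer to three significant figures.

0.349 mL

Step 1: 65 μL + 16 mL = 16065 μL total → factor 16065/65 = 247.15
Step 2: 450 μL + 21.9 mL = 22350 μL total → factor 22350/450 = 49.667
Step 3: v brought to 20.1 mL → factor = 20.1 mL/v
Product of known-step factors = 12275
Overall factor = 8.00 × 10^5 copies/μL / (1.13 copies/μL) = 7.0796 × 10^5
Step-3 factor = 7.0796 × 10^5 / 12275 = 57.674
v = 20.1 mL / 57.674 = 0.349 mL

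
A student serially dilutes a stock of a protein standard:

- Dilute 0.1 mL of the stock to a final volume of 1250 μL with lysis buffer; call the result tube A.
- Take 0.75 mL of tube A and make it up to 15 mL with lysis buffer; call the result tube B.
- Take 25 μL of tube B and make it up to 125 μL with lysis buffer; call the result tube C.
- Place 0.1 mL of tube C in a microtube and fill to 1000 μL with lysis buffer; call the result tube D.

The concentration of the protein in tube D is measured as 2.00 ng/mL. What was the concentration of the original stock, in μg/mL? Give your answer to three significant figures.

Step 1: 0.1 mL brought to 1250 μL → factor 1.25/0.1 = 12.5
Step 2: 0.75 mL brought to 15 mL → factor 15/0.75 = 20
Step 3: 25 μL brought to 125 μL → factor 125/25 = 5
Step 4: 0.1 mL brought to 1000 μL → factor 1/0.1 = 10
Overall dilution factor = 12.5 × 20 × 5 × 10 = 12500
Stock = 2.00 ng/mL × 12500 = 2.500 × 10^4 ng/mL = 25.0 μg/mL

25.0 μg/mL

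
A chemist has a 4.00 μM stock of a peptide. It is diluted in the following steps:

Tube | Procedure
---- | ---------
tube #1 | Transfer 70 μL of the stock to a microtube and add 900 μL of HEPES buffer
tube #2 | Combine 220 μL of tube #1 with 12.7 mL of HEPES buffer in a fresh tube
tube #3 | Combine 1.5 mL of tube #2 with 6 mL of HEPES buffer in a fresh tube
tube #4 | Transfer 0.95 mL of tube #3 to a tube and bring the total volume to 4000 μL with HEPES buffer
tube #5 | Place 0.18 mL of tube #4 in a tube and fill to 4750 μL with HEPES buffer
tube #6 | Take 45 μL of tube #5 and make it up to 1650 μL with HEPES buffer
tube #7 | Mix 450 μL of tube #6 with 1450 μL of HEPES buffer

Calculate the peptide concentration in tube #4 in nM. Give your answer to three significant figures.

0.233 nM

Step 1: 70 μL + 900 μL = 970 μL total → factor 970/70 = 13.857
Step 2: 220 μL + 12.7 mL = 12920 μL total → factor 12920/220 = 58.727
Step 3: 1.5 mL + 6 mL = 7.5 mL total → factor 7.5/1.5 = 5
Step 4: 0.95 mL brought to 4000 μL → factor 4/0.95 = 4.2105
Dilution factor through tube #4 = 13.857 × 58.727 × 5 × 4.2105 = 17132
[tube #4] = 4.00 μM / 17132 = 0.0002335 μM = 0.233 nM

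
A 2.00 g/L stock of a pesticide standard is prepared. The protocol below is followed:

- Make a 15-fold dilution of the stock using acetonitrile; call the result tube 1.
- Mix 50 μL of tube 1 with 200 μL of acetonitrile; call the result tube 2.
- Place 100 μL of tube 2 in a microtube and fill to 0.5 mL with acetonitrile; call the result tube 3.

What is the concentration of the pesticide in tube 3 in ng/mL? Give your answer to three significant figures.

Step 1: 15-fold → factor 15
Step 2: 50 μL + 200 μL = 250 μL total → factor 250/50 = 5
Step 3: 100 μL brought to 0.5 mL → factor 500/100 = 5
Overall dilution factor = 15 × 5 × 5 = 375
Final = 2.00 g/L / 375 = 0.005333 g/L = 5.33 × 10^3 ng/mL

5.33 × 10^3 ng/mL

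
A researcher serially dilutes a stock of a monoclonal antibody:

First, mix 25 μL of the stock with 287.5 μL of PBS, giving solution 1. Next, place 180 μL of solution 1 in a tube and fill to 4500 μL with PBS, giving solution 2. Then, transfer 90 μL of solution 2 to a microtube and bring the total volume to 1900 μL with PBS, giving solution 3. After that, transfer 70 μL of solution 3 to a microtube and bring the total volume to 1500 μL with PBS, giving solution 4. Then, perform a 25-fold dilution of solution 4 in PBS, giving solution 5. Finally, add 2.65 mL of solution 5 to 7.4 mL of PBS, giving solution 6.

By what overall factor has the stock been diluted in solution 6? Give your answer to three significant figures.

Step 1: 25 μL + 287.5 μL = 312.5 μL total → factor 312.5/25 = 12.5
Step 2: 180 μL brought to 4500 μL → factor 4500/180 = 25
Step 3: 90 μL brought to 1900 μL → factor 1900/90 = 21.111
Step 4: 70 μL brought to 1500 μL → factor 1500/70 = 21.429
Step 5: 25-fold → factor 25
Step 6: 2.65 mL + 7.4 mL = 10.05 mL total → factor 10.05/2.65 = 3.7925
Overall dilution factor = 12.5 × 25 × 21.111 × 21.429 × 25 × 3.7925 = 1.3403 × 10^7

1.34 × 10^7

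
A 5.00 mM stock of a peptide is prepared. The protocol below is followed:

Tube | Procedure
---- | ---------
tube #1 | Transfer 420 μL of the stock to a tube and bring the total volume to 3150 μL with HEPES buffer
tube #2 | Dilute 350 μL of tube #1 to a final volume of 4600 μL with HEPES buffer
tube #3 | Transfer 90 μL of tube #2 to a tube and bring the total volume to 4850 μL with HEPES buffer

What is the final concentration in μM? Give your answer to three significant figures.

0.941 μM

Step 1: 420 μL brought to 3150 μL → factor 3150/420 = 7.5
Step 2: 350 μL brought to 4600 μL → factor 4600/350 = 13.143
Step 3: 90 μL brought to 4850 μL → factor 4850/90 = 53.889
Overall dilution factor = 7.5 × 13.143 × 53.889 = 5311.9
Final = 5.00 mM / 5311.9 = 0.0009413 mM = 0.941 μM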